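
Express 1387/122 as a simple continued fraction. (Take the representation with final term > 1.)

[11; 2, 1, 2, 2, 6]

1387 = 11×122 + 45
122 = 2×45 + 32
45 = 1×32 + 13
32 = 2×13 + 6
13 = 2×6 + 1
6 = 6×1 + 0  (stop)
So 1387/122 = [11; 2, 1, 2, 2, 6].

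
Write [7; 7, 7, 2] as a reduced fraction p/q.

764/107

Fold from the inside: start with 2/1.
  7 + 1/2 = 15/2
  7 + 2/15 = 107/15
  7 + 15/107 = 764/107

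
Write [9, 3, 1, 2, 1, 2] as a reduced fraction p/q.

Fold from the inside: start with 2/1.
  1 + 1/2 = 3/2
  2 + 2/3 = 8/3
  1 + 3/8 = 11/8
  3 + 8/11 = 41/11
  9 + 11/41 = 380/41

380/41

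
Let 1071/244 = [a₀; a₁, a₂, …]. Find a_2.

1071 = 4·244 + 95   →  a_0 = 4
244 = 2·95 + 54   →  a_1 = 2
95 = 1·54 + 41   →  a_2 = 1

1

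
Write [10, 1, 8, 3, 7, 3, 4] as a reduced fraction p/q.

30249/2777

Fold from the inside: start with 4/1.
  3 + 1/4 = 13/4
  7 + 4/13 = 95/13
  3 + 13/95 = 298/95
  8 + 95/298 = 2479/298
  1 + 298/2479 = 2777/2479
  10 + 2479/2777 = 30249/2777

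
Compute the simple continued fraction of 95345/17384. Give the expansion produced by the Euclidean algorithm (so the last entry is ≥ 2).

[5; 2, 15, 1, 3, 2, 19, 3]

95345 = 5×17384 + 8425
17384 = 2×8425 + 534
8425 = 15×534 + 415
534 = 1×415 + 119
415 = 3×119 + 58
119 = 2×58 + 3
58 = 19×3 + 1
3 = 3×1 + 0  (stop)
So 95345/17384 = [5; 2, 15, 1, 3, 2, 19, 3].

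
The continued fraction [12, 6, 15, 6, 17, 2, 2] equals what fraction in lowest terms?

589740/48479

Fold from the inside: start with 2/1.
  2 + 1/2 = 5/2
  17 + 2/5 = 87/5
  6 + 5/87 = 527/87
  15 + 87/527 = 7992/527
  6 + 527/7992 = 48479/7992
  12 + 7992/48479 = 589740/48479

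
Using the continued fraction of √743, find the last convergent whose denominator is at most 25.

√743 = [27; 3, 1, 7, 27, 7, 1, 3, 54, …] (period length 8).
Convergents:
  p_0/q_0 = 27/1
  p_1/q_1 = 82/3
  p_2/q_2 = 109/4
  p_3/q_3 = 845/31
q_2 = 4 ≤ 25 < 31 = q_3, so the answer is 109/4.

109/4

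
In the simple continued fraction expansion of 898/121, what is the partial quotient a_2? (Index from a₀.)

898 = 7·121 + 51   →  a_0 = 7
121 = 2·51 + 19   →  a_1 = 2
51 = 2·19 + 13   →  a_2 = 2

2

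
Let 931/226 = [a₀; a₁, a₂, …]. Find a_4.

2

931 = 4·226 + 27   →  a_0 = 4
226 = 8·27 + 10   →  a_1 = 8
27 = 2·10 + 7   →  a_2 = 2
10 = 1·7 + 3   →  a_3 = 1
7 = 2·3 + 1   →  a_4 = 2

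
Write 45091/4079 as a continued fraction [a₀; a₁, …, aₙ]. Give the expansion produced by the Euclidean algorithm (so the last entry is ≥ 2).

45091 = 11×4079 + 222
4079 = 18×222 + 83
222 = 2×83 + 56
83 = 1×56 + 27
56 = 2×27 + 2
27 = 13×2 + 1
2 = 2×1 + 0  (stop)
So 45091/4079 = [11; 18, 2, 1, 2, 13, 2].

[11; 18, 2, 1, 2, 13, 2]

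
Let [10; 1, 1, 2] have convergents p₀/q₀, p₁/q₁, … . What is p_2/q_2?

21/2

Using pₖ = aₖpₖ₋₁ + pₖ₋₂, qₖ = aₖqₖ₋₁ + qₖ₋₂ (with p₋₁=1, p₋₂=0, q₋₁=0, q₋₂=1):
  k=0: a=10, p=10, q=1
  k=1: a=1, p=11, q=1
  k=2: a=1, p=21, q=2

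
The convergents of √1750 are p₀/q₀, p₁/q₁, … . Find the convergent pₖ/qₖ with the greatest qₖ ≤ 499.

20791/497

√1750 = [41; 1, 4, 1, 82, …] (period length 4).
Convergents:
  p_0/q_0 = 41/1
  p_1/q_1 = 42/1
  p_2/q_2 = 209/5
  p_3/q_3 = 251/6
  p_4/q_4 = 20791/497
  p_5/q_5 = 21042/503
q_4 = 497 ≤ 499 < 503 = q_5, so the answer is 20791/497.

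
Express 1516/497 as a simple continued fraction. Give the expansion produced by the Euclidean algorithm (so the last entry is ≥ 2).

1516 = 3·497 + 25
497 = 19·25 + 22
25 = 1·22 + 3
22 = 7·3 + 1
3 = 3·1 + 0  (stop)
So 1516/497 = [3; 19, 1, 7, 3].

[3; 19, 1, 7, 3]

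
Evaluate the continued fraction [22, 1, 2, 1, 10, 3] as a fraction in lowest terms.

Fold from the inside: start with 3/1.
  10 + 1/3 = 31/3
  1 + 3/31 = 34/31
  2 + 31/34 = 99/34
  1 + 34/99 = 133/99
  22 + 99/133 = 3025/133

3025/133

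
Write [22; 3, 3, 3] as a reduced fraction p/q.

736/33

Using pₖ = aₖpₖ₋₁ + pₖ₋₂ and qₖ = aₖqₖ₋₁ + qₖ₋₂:
  k=0: a=22, p=22, q=1
  k=1: a=3, p=67, q=3
  k=2: a=3, p=223, q=10
  k=3: a=3, p=736, q=33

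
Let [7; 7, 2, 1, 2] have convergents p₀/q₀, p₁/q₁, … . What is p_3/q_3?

Using pₖ = aₖpₖ₋₁ + pₖ₋₂, qₖ = aₖqₖ₋₁ + qₖ₋₂ (with p₋₁=1, p₋₂=0, q₋₁=0, q₋₂=1):
  k=0: a=7, p=7, q=1
  k=1: a=7, p=50, q=7
  k=2: a=2, p=107, q=15
  k=3: a=1, p=157, q=22

157/22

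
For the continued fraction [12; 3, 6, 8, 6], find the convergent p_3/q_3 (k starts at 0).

1909/155

Using pₖ = aₖpₖ₋₁ + pₖ₋₂, qₖ = aₖqₖ₋₁ + qₖ₋₂ (with p₋₁=1, p₋₂=0, q₋₁=0, q₋₂=1):
  k=0: a=12, p=12, q=1
  k=1: a=3, p=37, q=3
  k=2: a=6, p=234, q=19
  k=3: a=8, p=1909, q=155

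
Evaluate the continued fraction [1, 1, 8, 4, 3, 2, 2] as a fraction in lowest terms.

1275/674

Using pₖ = aₖpₖ₋₁ + pₖ₋₂ and qₖ = aₖqₖ₋₁ + qₖ₋₂:
  k=0: a=1, p=1, q=1
  k=1: a=1, p=2, q=1
  k=2: a=8, p=17, q=9
  k=3: a=4, p=70, q=37
  k=4: a=3, p=227, q=120
  k=5: a=2, p=524, q=277
  k=6: a=2, p=1275, q=674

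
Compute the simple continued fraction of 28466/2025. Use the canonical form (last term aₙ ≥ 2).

[14; 17, 2, 5, 3, 3]

28466 = 14*2025 + 116
2025 = 17*116 + 53
116 = 2*53 + 10
53 = 5*10 + 3
10 = 3*3 + 1
3 = 3*1 + 0  (stop)
So 28466/2025 = [14; 17, 2, 5, 3, 3].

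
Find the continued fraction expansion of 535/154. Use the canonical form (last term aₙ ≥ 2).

[3; 2, 9, 8]

535 = 3·154 + 73
154 = 2·73 + 8
73 = 9·8 + 1
8 = 8·1 + 0  (stop)
So 535/154 = [3; 2, 9, 8].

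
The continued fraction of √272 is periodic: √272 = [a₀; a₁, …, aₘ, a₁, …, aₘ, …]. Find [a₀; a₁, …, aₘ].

[16; 2, 32]

a₀ = ⌊√272⌋ = 16.
With m₀=0, d₀=1 and mₖ₊₁ = dₖaₖ − mₖ, dₖ₊₁ = (n − mₖ₊₁²)/dₖ, aₖ₊₁ = ⌊(a₀+mₖ₊₁)/dₖ₊₁⌋:
  k=1: m=16, d=16, a=2
  k=2: m=16, d=1, a=32
d=1 and a=2a₀=32 at k=2, so the next step gives (m, d) = (16, 16) again — its k=1 value — and the period has length 2.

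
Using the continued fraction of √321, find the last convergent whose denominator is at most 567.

7722/431

√321 = [17; 1, 10, 1, 34, …] (period length 4).
Convergents:
  p_0/q_0 = 17/1
  p_1/q_1 = 18/1
  p_2/q_2 = 197/11
  p_3/q_3 = 215/12
  p_4/q_4 = 7507/419
  p_5/q_5 = 7722/431
  p_6/q_6 = 84727/4729
q_5 = 431 ≤ 567 < 4729 = q_6, so the answer is 7722/431.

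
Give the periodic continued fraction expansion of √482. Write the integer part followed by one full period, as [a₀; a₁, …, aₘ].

a₀ = ⌊√482⌋ = 21.
With m₀=0, d₀=1 and mₖ₊₁ = dₖaₖ − mₖ, dₖ₊₁ = (n − mₖ₊₁²)/dₖ, aₖ₊₁ = ⌊(a₀+mₖ₊₁)/dₖ₊₁⌋:
  k=1: m=21, d=41, a=1
  k=2: m=20, d=2, a=20
  k=3: m=20, d=41, a=1
  k=4: m=21, d=1, a=42
d=1 and a=2a₀=42 at k=4, so the next step gives (m, d) = (21, 41) again — its k=1 value — and the period has length 4.

[21; 1, 20, 1, 42]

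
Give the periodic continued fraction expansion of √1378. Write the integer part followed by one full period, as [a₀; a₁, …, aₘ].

[37; 8, 4, 4, 8, 74]

a₀ = ⌊√1378⌋ = 37.
With m₀=0, d₀=1 and mₖ₊₁ = dₖaₖ − mₖ, dₖ₊₁ = (n − mₖ₊₁²)/dₖ, aₖ₊₁ = ⌊(a₀+mₖ₊₁)/dₖ₊₁⌋:
  k=1: m=37, d=9, a=8
  k=2: m=35, d=17, a=4
  k=3: m=33, d=17, a=4
  k=4: m=35, d=9, a=8
  k=5: m=37, d=1, a=74
d=1 and a=2a₀=74 at k=5, so the next step gives (m, d) = (37, 9) again — its k=1 value — and the period has length 5.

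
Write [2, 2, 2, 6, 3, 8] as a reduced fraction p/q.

Fold from the inside: start with 8/1.
  3 + 1/8 = 25/8
  6 + 8/25 = 158/25
  2 + 25/158 = 341/158
  2 + 158/341 = 840/341
  2 + 341/840 = 2021/840

2021/840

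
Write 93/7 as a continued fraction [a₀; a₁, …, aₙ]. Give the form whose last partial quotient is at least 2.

[13; 3, 2]

93 = 13·7 + 2
7 = 3·2 + 1
2 = 2·1 + 0  (stop)
So 93/7 = [13; 3, 2].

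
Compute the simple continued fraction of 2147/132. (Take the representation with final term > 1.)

2147 = 16·132 + 35
132 = 3·35 + 27
35 = 1·27 + 8
27 = 3·8 + 3
8 = 2·3 + 2
3 = 1·2 + 1
2 = 2·1 + 0  (stop)
So 2147/132 = [16; 3, 1, 3, 2, 1, 2].

[16; 3, 1, 3, 2, 1, 2]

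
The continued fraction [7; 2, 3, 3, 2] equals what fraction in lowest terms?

Fold from the inside: start with 2/1.
  3 + 1/2 = 7/2
  3 + 2/7 = 23/7
  2 + 7/23 = 53/23
  7 + 23/53 = 394/53

394/53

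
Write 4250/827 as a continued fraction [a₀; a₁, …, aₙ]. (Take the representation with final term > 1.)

4250 = 5×827 + 115
827 = 7×115 + 22
115 = 5×22 + 5
22 = 4×5 + 2
5 = 2×2 + 1
2 = 2×1 + 0  (stop)
So 4250/827 = [5; 7, 5, 4, 2, 2].

[5; 7, 5, 4, 2, 2]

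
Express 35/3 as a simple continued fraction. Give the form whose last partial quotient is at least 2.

35 = 11*3 + 2
3 = 1*2 + 1
2 = 2*1 + 0  (stop)
So 35/3 = [11; 1, 2].

[11; 1, 2]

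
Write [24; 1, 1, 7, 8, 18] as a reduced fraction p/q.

Fold from the inside: start with 18/1.
  8 + 1/18 = 145/18
  7 + 18/145 = 1033/145
  1 + 145/1033 = 1178/1033
  1 + 1033/1178 = 2211/1178
  24 + 1178/2211 = 54242/2211

54242/2211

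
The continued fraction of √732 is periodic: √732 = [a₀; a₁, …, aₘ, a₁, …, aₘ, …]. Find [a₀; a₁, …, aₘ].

[27; 18, 54]

a₀ = ⌊√732⌋ = 27.
With m₀=0, d₀=1 and mₖ₊₁ = dₖaₖ − mₖ, dₖ₊₁ = (n − mₖ₊₁²)/dₖ, aₖ₊₁ = ⌊(a₀+mₖ₊₁)/dₖ₊₁⌋:
  k=1: m=27, d=3, a=18
  k=2: m=27, d=1, a=54
d=1 and a=2a₀=54 at k=2, so the next step gives (m, d) = (27, 3) again — its k=1 value — and the period has length 2.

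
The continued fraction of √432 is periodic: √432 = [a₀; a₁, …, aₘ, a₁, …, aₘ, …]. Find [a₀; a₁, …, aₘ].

[20; 1, 3, 1, 1, 1, 3, 1, 40]

a₀ = ⌊√432⌋ = 20.
With m₀=0, d₀=1 and mₖ₊₁ = dₖaₖ − mₖ, dₖ₊₁ = (n − mₖ₊₁²)/dₖ, aₖ₊₁ = ⌊(a₀+mₖ₊₁)/dₖ₊₁⌋:
  k=1: m=20, d=32, a=1
  k=2: m=12, d=9, a=3
  k=3: m=15, d=23, a=1
  k=4: m=8, d=16, a=1
  k=5: m=8, d=23, a=1
  k=6: m=15, d=9, a=3
  k=7: m=12, d=32, a=1
  k=8: m=20, d=1, a=40
d=1 and a=2a₀=40 at k=8, so the next step gives (m, d) = (20, 32) again — its k=1 value — and the period has length 8.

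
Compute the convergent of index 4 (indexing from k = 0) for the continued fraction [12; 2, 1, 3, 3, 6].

445/36

Using pₖ = aₖpₖ₋₁ + pₖ₋₂, qₖ = aₖqₖ₋₁ + qₖ₋₂ (with p₋₁=1, p₋₂=0, q₋₁=0, q₋₂=1):
  k=0: a=12, p=12, q=1
  k=1: a=2, p=25, q=2
  k=2: a=1, p=37, q=3
  k=3: a=3, p=136, q=11
  k=4: a=3, p=445, q=36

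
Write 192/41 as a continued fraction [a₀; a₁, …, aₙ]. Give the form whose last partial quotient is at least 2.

[4; 1, 2, 6, 2]

192 = 4×41 + 28
41 = 1×28 + 13
28 = 2×13 + 2
13 = 6×2 + 1
2 = 2×1 + 0  (stop)
So 192/41 = [4; 1, 2, 6, 2].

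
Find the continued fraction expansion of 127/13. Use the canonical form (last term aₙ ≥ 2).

[9; 1, 3, 3]

127 = 9·13 + 10
13 = 1·10 + 3
10 = 3·3 + 1
3 = 3·1 + 0  (stop)
So 127/13 = [9; 1, 3, 3].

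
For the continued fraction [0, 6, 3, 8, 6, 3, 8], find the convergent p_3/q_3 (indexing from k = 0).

Using pₖ = aₖpₖ₋₁ + pₖ₋₂, qₖ = aₖqₖ₋₁ + qₖ₋₂ (with p₋₁=1, p₋₂=0, q₋₁=0, q₋₂=1):
  k=0: a=0, p=0, q=1
  k=1: a=6, p=1, q=6
  k=2: a=3, p=3, q=19
  k=3: a=8, p=25, q=158

25/158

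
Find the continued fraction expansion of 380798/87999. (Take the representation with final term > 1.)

[4; 3, 18, 12, 2, 4, 14]

380798 = 4·87999 + 28802
87999 = 3·28802 + 1593
28802 = 18·1593 + 128
1593 = 12·128 + 57
128 = 2·57 + 14
57 = 4·14 + 1
14 = 14·1 + 0  (stop)
So 380798/87999 = [4; 3, 18, 12, 2, 4, 14].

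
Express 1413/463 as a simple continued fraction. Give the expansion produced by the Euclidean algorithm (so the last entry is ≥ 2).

1413 = 3×463 + 24
463 = 19×24 + 7
24 = 3×7 + 3
7 = 2×3 + 1
3 = 3×1 + 0  (stop)
So 1413/463 = [3; 19, 3, 2, 3].

[3; 19, 3, 2, 3]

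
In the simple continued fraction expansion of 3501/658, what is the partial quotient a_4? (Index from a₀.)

3501 = 5·658 + 211   →  a_0 = 5
658 = 3·211 + 25   →  a_1 = 3
211 = 8·25 + 11   →  a_2 = 8
25 = 2·11 + 3   →  a_3 = 2
11 = 3·3 + 2   →  a_4 = 3

3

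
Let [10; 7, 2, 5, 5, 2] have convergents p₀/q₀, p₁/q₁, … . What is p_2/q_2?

152/15

Using pₖ = aₖpₖ₋₁ + pₖ₋₂, qₖ = aₖqₖ₋₁ + qₖ₋₂ (with p₋₁=1, p₋₂=0, q₋₁=0, q₋₂=1):
  k=0: a=10, p=10, q=1
  k=1: a=7, p=71, q=7
  k=2: a=2, p=152, q=15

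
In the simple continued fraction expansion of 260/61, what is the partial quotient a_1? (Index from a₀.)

3

260 = 4·61 + 16   →  a_0 = 4
61 = 3·16 + 13   →  a_1 = 3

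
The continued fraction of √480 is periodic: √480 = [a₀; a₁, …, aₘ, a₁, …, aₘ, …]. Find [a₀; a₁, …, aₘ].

a₀ = ⌊√480⌋ = 21.
With m₀=0, d₀=1 and mₖ₊₁ = dₖaₖ − mₖ, dₖ₊₁ = (n − mₖ₊₁²)/dₖ, aₖ₊₁ = ⌊(a₀+mₖ₊₁)/dₖ₊₁⌋:
  k=1: m=21, d=39, a=1
  k=2: m=18, d=4, a=9
  k=3: m=18, d=39, a=1
  k=4: m=21, d=1, a=42
d=1 and a=2a₀=42 at k=4, so the next step gives (m, d) = (21, 39) again — its k=1 value — and the period has length 4.

[21; 1, 9, 1, 42]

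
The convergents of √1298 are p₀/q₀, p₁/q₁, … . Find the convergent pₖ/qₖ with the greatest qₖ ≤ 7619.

93420/2593

√1298 = [36; 36, 72, …] (period length 2).
Convergents:
  p_0/q_0 = 36/1
  p_1/q_1 = 1297/36
  p_2/q_2 = 93420/2593
  p_3/q_3 = 3364417/93384
q_2 = 2593 ≤ 7619 < 93384 = q_3, so the answer is 93420/2593.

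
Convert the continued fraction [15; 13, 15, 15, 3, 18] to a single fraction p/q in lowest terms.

2501845/165943

Using pₖ = aₖpₖ₋₁ + pₖ₋₂ and qₖ = aₖqₖ₋₁ + qₖ₋₂:
  k=0: a=15, p=15, q=1
  k=1: a=13, p=196, q=13
  k=2: a=15, p=2955, q=196
  k=3: a=15, p=44521, q=2953
  k=4: a=3, p=136518, q=9055
  k=5: a=18, p=2501845, q=165943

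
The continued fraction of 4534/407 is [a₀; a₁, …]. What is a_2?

7

4534 = 11·407 + 57   →  a_0 = 11
407 = 7·57 + 8   →  a_1 = 7
57 = 7·8 + 1   →  a_2 = 7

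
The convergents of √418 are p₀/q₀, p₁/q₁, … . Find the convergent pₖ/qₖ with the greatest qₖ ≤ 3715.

33857/1656

√418 = [20; 2, 4, 20, 4, 2, 40, …] (period length 6).
Convergents:
  p_0/q_0 = 20/1
  p_1/q_1 = 41/2
  p_2/q_2 = 184/9
  p_3/q_3 = 3721/182
  p_4/q_4 = 15068/737
  p_5/q_5 = 33857/1656
  p_6/q_6 = 1369348/66977
q_5 = 1656 ≤ 3715 < 66977 = q_6, so the answer is 33857/1656.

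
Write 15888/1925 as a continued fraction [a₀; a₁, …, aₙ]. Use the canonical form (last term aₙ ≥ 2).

15888 = 8*1925 + 488
1925 = 3*488 + 461
488 = 1*461 + 27
461 = 17*27 + 2
27 = 13*2 + 1
2 = 2*1 + 0  (stop)
So 15888/1925 = [8; 3, 1, 17, 13, 2].

[8; 3, 1, 17, 13, 2]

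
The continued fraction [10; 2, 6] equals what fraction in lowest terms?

136/13

Fold from the inside: start with 6/1.
  2 + 1/6 = 13/6
  10 + 6/13 = 136/13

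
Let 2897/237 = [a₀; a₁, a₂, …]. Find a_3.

2897 = 12·237 + 53   →  a_0 = 12
237 = 4·53 + 25   →  a_1 = 4
53 = 2·25 + 3   →  a_2 = 2
25 = 8·3 + 1   →  a_3 = 8

8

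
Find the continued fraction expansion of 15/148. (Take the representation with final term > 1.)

[0; 9, 1, 6, 2]

15 = 0×148 + 15
148 = 9×15 + 13
15 = 1×13 + 2
13 = 6×2 + 1
2 = 2×1 + 0  (stop)
So 15/148 = [0; 9, 1, 6, 2].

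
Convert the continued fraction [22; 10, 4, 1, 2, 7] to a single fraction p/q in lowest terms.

Fold from the inside: start with 7/1.
  2 + 1/7 = 15/7
  1 + 7/15 = 22/15
  4 + 15/22 = 103/22
  10 + 22/103 = 1052/103
  22 + 103/1052 = 23247/1052

23247/1052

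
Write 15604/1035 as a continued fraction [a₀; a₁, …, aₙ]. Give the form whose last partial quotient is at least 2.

15604 = 15×1035 + 79
1035 = 13×79 + 8
79 = 9×8 + 7
8 = 1×7 + 1
7 = 7×1 + 0  (stop)
So 15604/1035 = [15; 13, 9, 1, 7].

[15; 13, 9, 1, 7]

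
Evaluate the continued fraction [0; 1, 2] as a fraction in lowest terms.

Fold from the inside: start with 2/1.
  1 + 1/2 = 3/2
  0 + 2/3 = 2/3

2/3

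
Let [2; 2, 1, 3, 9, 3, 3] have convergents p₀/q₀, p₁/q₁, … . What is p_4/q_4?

241/102

Using pₖ = aₖpₖ₋₁ + pₖ₋₂, qₖ = aₖqₖ₋₁ + qₖ₋₂ (with p₋₁=1, p₋₂=0, q₋₁=0, q₋₂=1):
  k=0: a=2, p=2, q=1
  k=1: a=2, p=5, q=2
  k=2: a=1, p=7, q=3
  k=3: a=3, p=26, q=11
  k=4: a=9, p=241, q=102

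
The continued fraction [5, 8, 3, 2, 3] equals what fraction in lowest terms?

1019/199

Using pₖ = aₖpₖ₋₁ + pₖ₋₂ and qₖ = aₖqₖ₋₁ + qₖ₋₂:
  k=0: a=5, p=5, q=1
  k=1: a=8, p=41, q=8
  k=2: a=3, p=128, q=25
  k=3: a=2, p=297, q=58
  k=4: a=3, p=1019, q=199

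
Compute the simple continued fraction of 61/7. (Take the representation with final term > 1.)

61 = 8*7 + 5
7 = 1*5 + 2
5 = 2*2 + 1
2 = 2*1 + 0  (stop)
So 61/7 = [8; 1, 2, 2].

[8; 1, 2, 2]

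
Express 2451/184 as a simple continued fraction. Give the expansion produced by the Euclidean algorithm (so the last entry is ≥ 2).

[13; 3, 8, 2, 3]

2451 = 13×184 + 59
184 = 3×59 + 7
59 = 8×7 + 3
7 = 2×3 + 1
3 = 3×1 + 0  (stop)
So 2451/184 = [13; 3, 8, 2, 3].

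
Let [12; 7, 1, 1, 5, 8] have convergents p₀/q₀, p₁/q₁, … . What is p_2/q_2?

97/8

Using pₖ = aₖpₖ₋₁ + pₖ₋₂, qₖ = aₖqₖ₋₁ + qₖ₋₂ (with p₋₁=1, p₋₂=0, q₋₁=0, q₋₂=1):
  k=0: a=12, p=12, q=1
  k=1: a=7, p=85, q=7
  k=2: a=1, p=97, q=8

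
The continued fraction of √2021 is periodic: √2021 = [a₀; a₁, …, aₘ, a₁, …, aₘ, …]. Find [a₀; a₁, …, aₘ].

[44; 1, 21, 2, 21, 1, 88]

a₀ = ⌊√2021⌋ = 44.
With m₀=0, d₀=1 and mₖ₊₁ = dₖaₖ − mₖ, dₖ₊₁ = (n − mₖ₊₁²)/dₖ, aₖ₊₁ = ⌊(a₀+mₖ₊₁)/dₖ₊₁⌋:
  k=1: m=44, d=85, a=1
  k=2: m=41, d=4, a=21
  k=3: m=43, d=43, a=2
  k=4: m=43, d=4, a=21
  k=5: m=41, d=85, a=1
  k=6: m=44, d=1, a=88
d=1 and a=2a₀=88 at k=6, so the next step gives (m, d) = (44, 85) again — its k=1 value — and the period has length 6.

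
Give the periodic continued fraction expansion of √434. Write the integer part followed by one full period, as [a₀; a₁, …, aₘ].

[20; 1, 4, 1, 40]

a₀ = ⌊√434⌋ = 20.
With m₀=0, d₀=1 and mₖ₊₁ = dₖaₖ − mₖ, dₖ₊₁ = (n − mₖ₊₁²)/dₖ, aₖ₊₁ = ⌊(a₀+mₖ₊₁)/dₖ₊₁⌋:
  k=1: m=20, d=34, a=1
  k=2: m=14, d=7, a=4
  k=3: m=14, d=34, a=1
  k=4: m=20, d=1, a=40
d=1 and a=2a₀=40 at k=4, so the next step gives (m, d) = (20, 34) again — its k=1 value — and the period has length 4.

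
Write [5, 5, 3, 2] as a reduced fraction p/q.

Using pₖ = aₖpₖ₋₁ + pₖ₋₂ and qₖ = aₖqₖ₋₁ + qₖ₋₂:
  k=0: a=5, p=5, q=1
  k=1: a=5, p=26, q=5
  k=2: a=3, p=83, q=16
  k=3: a=2, p=192, q=37

192/37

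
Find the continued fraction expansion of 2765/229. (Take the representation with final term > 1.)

2765 = 12*229 + 17
229 = 13*17 + 8
17 = 2*8 + 1
8 = 8*1 + 0  (stop)
So 2765/229 = [12; 13, 2, 8].

[12; 13, 2, 8]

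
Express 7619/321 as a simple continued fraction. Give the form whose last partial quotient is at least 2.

[23; 1, 2, 1, 3, 2, 9]

7619 = 23×321 + 236
321 = 1×236 + 85
236 = 2×85 + 66
85 = 1×66 + 19
66 = 3×19 + 9
19 = 2×9 + 1
9 = 9×1 + 0  (stop)
So 7619/321 = [23; 1, 2, 1, 3, 2, 9].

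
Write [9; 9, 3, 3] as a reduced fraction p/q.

Using pₖ = aₖpₖ₋₁ + pₖ₋₂ and qₖ = aₖqₖ₋₁ + qₖ₋₂:
  k=0: a=9, p=9, q=1
  k=1: a=9, p=82, q=9
  k=2: a=3, p=255, q=28
  k=3: a=3, p=847, q=93

847/93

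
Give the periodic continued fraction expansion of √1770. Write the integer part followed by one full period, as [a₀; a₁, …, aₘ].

a₀ = ⌊√1770⌋ = 42.
With m₀=0, d₀=1 and mₖ₊₁ = dₖaₖ − mₖ, dₖ₊₁ = (n − mₖ₊₁²)/dₖ, aₖ₊₁ = ⌊(a₀+mₖ₊₁)/dₖ₊₁⌋:
  k=1: m=42, d=6, a=14
  k=2: m=42, d=1, a=84
d=1 and a=2a₀=84 at k=2, so the next step gives (m, d) = (42, 6) again — its k=1 value — and the period has length 2.

[42; 14, 84]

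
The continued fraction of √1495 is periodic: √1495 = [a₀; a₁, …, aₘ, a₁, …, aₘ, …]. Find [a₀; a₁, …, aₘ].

a₀ = ⌊√1495⌋ = 38.
With m₀=0, d₀=1 and mₖ₊₁ = dₖaₖ − mₖ, dₖ₊₁ = (n − mₖ₊₁²)/dₖ, aₖ₊₁ = ⌊(a₀+mₖ₊₁)/dₖ₊₁⌋:
  k=1: m=38, d=51, a=1
  k=2: m=13, d=26, a=1
  k=3: m=13, d=51, a=1
  k=4: m=38, d=1, a=76
d=1 and a=2a₀=76 at k=4, so the next step gives (m, d) = (38, 51) again — its k=1 value — and the period has length 4.

[38; 1, 1, 1, 76]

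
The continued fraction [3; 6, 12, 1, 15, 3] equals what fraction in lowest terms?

Fold from the inside: start with 3/1.
  15 + 1/3 = 46/3
  1 + 3/46 = 49/46
  12 + 46/49 = 634/49
  6 + 49/634 = 3853/634
  3 + 634/3853 = 12193/3853

12193/3853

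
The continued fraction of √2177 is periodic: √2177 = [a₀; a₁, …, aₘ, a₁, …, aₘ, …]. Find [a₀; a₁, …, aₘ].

[46; 1, 1, 1, 12, 1, 1, 1, 92]

a₀ = ⌊√2177⌋ = 46.
With m₀=0, d₀=1 and mₖ₊₁ = dₖaₖ − mₖ, dₖ₊₁ = (n − mₖ₊₁²)/dₖ, aₖ₊₁ = ⌊(a₀+mₖ₊₁)/dₖ₊₁⌋:
  k=1: m=46, d=61, a=1
  k=2: m=15, d=32, a=1
  k=3: m=17, d=59, a=1
  k=4: m=42, d=7, a=12
  k=5: m=42, d=59, a=1
  k=6: m=17, d=32, a=1
  k=7: m=15, d=61, a=1
  k=8: m=46, d=1, a=92
d=1 and a=2a₀=92 at k=8, so the next step gives (m, d) = (46, 61) again — its k=1 value — and the period has length 8.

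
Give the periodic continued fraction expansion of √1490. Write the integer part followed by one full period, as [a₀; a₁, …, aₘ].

[38; 1, 1, 1, 1, 76]

a₀ = ⌊√1490⌋ = 38.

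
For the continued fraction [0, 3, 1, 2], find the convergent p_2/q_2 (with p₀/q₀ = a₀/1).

1/4

Using pₖ = aₖpₖ₋₁ + pₖ₋₂, qₖ = aₖqₖ₋₁ + qₖ₋₂ (with p₋₁=1, p₋₂=0, q₋₁=0, q₋₂=1):
  k=0: a=0, p=0, q=1
  k=1: a=3, p=1, q=3
  k=2: a=1, p=1, q=4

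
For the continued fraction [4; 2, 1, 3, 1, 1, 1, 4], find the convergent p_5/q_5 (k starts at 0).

109/25

Using pₖ = aₖpₖ₋₁ + pₖ₋₂, qₖ = aₖqₖ₋₁ + qₖ₋₂ (with p₋₁=1, p₋₂=0, q₋₁=0, q₋₂=1):
  k=0: a=4, p=4, q=1
  k=1: a=2, p=9, q=2
  k=2: a=1, p=13, q=3
  k=3: a=3, p=48, q=11
  k=4: a=1, p=61, q=14
  k=5: a=1, p=109, q=25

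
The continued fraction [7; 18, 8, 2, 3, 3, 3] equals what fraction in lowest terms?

Using pₖ = aₖpₖ₋₁ + pₖ₋₂ and qₖ = aₖqₖ₋₁ + qₖ₋₂:
  k=0: a=7, p=7, q=1
  k=1: a=18, p=127, q=18
  k=2: a=8, p=1023, q=145
  k=3: a=2, p=2173, q=308
  k=4: a=3, p=7542, q=1069
  k=5: a=3, p=24799, q=3515
  k=6: a=3, p=81939, q=11614

81939/11614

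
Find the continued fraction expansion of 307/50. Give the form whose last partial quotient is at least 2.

307 = 6×50 + 7
50 = 7×7 + 1
7 = 7×1 + 0  (stop)
So 307/50 = [6; 7, 7].

[6; 7, 7]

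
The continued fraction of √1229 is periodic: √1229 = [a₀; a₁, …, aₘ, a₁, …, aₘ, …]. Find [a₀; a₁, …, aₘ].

a₀ = ⌊√1229⌋ = 35.
With m₀=0, d₀=1 and mₖ₊₁ = dₖaₖ − mₖ, dₖ₊₁ = (n − mₖ₊₁²)/dₖ, aₖ₊₁ = ⌊(a₀+mₖ₊₁)/dₖ₊₁⌋:
  k=1: m=35, d=4, a=17
  k=2: m=33, d=35, a=1
  k=3: m=2, d=35, a=1
  k=4: m=33, d=4, a=17
  k=5: m=35, d=1, a=70
d=1 and a=2a₀=70 at k=5, so the next step gives (m, d) = (35, 4) again — its k=1 value — and the period has length 5.

[35; 17, 1, 1, 17, 70]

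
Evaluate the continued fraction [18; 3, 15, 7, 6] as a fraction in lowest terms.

Fold from the inside: start with 6/1.
  7 + 1/6 = 43/6
  15 + 6/43 = 651/43
  3 + 43/651 = 1996/651
  18 + 651/1996 = 36579/1996

36579/1996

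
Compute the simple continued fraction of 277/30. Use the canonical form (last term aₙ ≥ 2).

277 = 9×30 + 7
30 = 4×7 + 2
7 = 3×2 + 1
2 = 2×1 + 0  (stop)
So 277/30 = [9; 4, 3, 2].

[9; 4, 3, 2]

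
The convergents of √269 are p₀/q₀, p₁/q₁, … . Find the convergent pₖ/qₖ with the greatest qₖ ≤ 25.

√269 = [16; 2, 2, 32, …] (period length 3).
Convergents:
  p_0/q_0 = 16/1
  p_1/q_1 = 33/2
  p_2/q_2 = 82/5
  p_3/q_3 = 2657/162
q_2 = 5 ≤ 25 < 162 = q_3, so the answer is 82/5.

82/5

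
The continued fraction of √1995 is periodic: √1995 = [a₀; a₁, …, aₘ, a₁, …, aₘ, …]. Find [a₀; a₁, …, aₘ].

[44; 1, 1, 1, 88]

a₀ = ⌊√1995⌋ = 44.
With m₀=0, d₀=1 and mₖ₊₁ = dₖaₖ − mₖ, dₖ₊₁ = (n − mₖ₊₁²)/dₖ, aₖ₊₁ = ⌊(a₀+mₖ₊₁)/dₖ₊₁⌋:
  k=1: m=44, d=59, a=1
  k=2: m=15, d=30, a=1
  k=3: m=15, d=59, a=1
  k=4: m=44, d=1, a=88
d=1 and a=2a₀=88 at k=4, so the next step gives (m, d) = (44, 59) again — its k=1 value — and the period has length 4.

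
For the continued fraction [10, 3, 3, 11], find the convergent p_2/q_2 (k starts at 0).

103/10

Using pₖ = aₖpₖ₋₁ + pₖ₋₂, qₖ = aₖqₖ₋₁ + qₖ₋₂ (with p₋₁=1, p₋₂=0, q₋₁=0, q₋₂=1):
  k=0: a=10, p=10, q=1
  k=1: a=3, p=31, q=3
  k=2: a=3, p=103, q=10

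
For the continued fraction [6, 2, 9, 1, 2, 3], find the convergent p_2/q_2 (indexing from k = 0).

Using pₖ = aₖpₖ₋₁ + pₖ₋₂, qₖ = aₖqₖ₋₁ + qₖ₋₂ (with p₋₁=1, p₋₂=0, q₋₁=0, q₋₂=1):
  k=0: a=6, p=6, q=1
  k=1: a=2, p=13, q=2
  k=2: a=9, p=123, q=19

123/19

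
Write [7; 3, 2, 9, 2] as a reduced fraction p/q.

Fold from the inside: start with 2/1.
  9 + 1/2 = 19/2
  2 + 2/19 = 40/19
  3 + 19/40 = 139/40
  7 + 40/139 = 1013/139

1013/139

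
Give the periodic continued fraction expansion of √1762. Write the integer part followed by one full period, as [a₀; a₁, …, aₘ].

[41; 1, 40, 1, 82]

a₀ = ⌊√1762⌋ = 41.
With m₀=0, d₀=1 and mₖ₊₁ = dₖaₖ − mₖ, dₖ₊₁ = (n − mₖ₊₁²)/dₖ, aₖ₊₁ = ⌊(a₀+mₖ₊₁)/dₖ₊₁⌋:
  k=1: m=41, d=81, a=1
  k=2: m=40, d=2, a=40
  k=3: m=40, d=81, a=1
  k=4: m=41, d=1, a=82
d=1 and a=2a₀=82 at k=4, so the next step gives (m, d) = (41, 81) again — its k=1 value — and the period has length 4.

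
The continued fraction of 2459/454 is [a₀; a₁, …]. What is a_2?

2459 = 5·454 + 189   →  a_0 = 5
454 = 2·189 + 76   →  a_1 = 2
189 = 2·76 + 37   →  a_2 = 2

2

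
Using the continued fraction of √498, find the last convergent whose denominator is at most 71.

√498 = [22; 3, 6, 22, 6, 3, 44, …] (period length 6).
Convergents:
  p_0/q_0 = 22/1
  p_1/q_1 = 67/3
  p_2/q_2 = 424/19
  p_3/q_3 = 9395/421
q_2 = 19 ≤ 71 < 421 = q_3, so the answer is 424/19.

424/19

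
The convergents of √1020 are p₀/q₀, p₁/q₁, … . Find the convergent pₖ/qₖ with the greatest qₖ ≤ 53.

√1020 = [31; 1, 14, 1, 62, …] (period length 4).
Convergents:
  p_0/q_0 = 31/1
  p_1/q_1 = 32/1
  p_2/q_2 = 479/15
  p_3/q_3 = 511/16
  p_4/q_4 = 32161/1007
q_3 = 16 ≤ 53 < 1007 = q_4, so the answer is 511/16.

511/16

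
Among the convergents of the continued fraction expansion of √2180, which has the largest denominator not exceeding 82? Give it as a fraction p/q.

√2180 = [46; 1, 2, 4, 2, 1, 92, …] (period length 6).
Convergents:
  p_0/q_0 = 46/1
  p_1/q_1 = 47/1
  p_2/q_2 = 140/3
  p_3/q_3 = 607/13
  p_4/q_4 = 1354/29
  p_5/q_5 = 1961/42
  p_6/q_6 = 181766/3893
q_5 = 42 ≤ 82 < 3893 = q_6, so the answer is 1961/42.

1961/42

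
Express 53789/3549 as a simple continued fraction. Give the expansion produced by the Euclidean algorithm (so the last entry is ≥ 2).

53789 = 15·3549 + 554
3549 = 6·554 + 225
554 = 2·225 + 104
225 = 2·104 + 17
104 = 6·17 + 2
17 = 8·2 + 1
2 = 2·1 + 0  (stop)
So 53789/3549 = [15; 6, 2, 2, 6, 8, 2].

[15; 6, 2, 2, 6, 8, 2]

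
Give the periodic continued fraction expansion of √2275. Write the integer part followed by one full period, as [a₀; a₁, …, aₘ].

[47; 1, 2, 3, 2, 1, 94]

a₀ = ⌊√2275⌋ = 47.
With m₀=0, d₀=1 and mₖ₊₁ = dₖaₖ − mₖ, dₖ₊₁ = (n − mₖ₊₁²)/dₖ, aₖ₊₁ = ⌊(a₀+mₖ₊₁)/dₖ₊₁⌋:
  k=1: m=47, d=66, a=1
  k=2: m=19, d=29, a=2
  k=3: m=39, d=26, a=3
  k=4: m=39, d=29, a=2
  k=5: m=19, d=66, a=1
  k=6: m=47, d=1, a=94
d=1 and a=2a₀=94 at k=6, so the next step gives (m, d) = (47, 66) again — its k=1 value — and the period has length 6.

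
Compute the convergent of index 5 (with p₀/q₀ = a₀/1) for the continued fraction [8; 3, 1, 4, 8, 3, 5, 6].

4024/487

Using pₖ = aₖpₖ₋₁ + pₖ₋₂, qₖ = aₖqₖ₋₁ + qₖ₋₂ (with p₋₁=1, p₋₂=0, q₋₁=0, q₋₂=1):
  k=0: a=8, p=8, q=1
  k=1: a=3, p=25, q=3
  k=2: a=1, p=33, q=4
  k=3: a=4, p=157, q=19
  k=4: a=8, p=1289, q=156
  k=5: a=3, p=4024, q=487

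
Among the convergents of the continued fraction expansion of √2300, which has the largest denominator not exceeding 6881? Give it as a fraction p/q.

√2300 = [47; 1, 22, 1, 94, …] (period length 4).
Convergents:
  p_0/q_0 = 47/1
  p_1/q_1 = 48/1
  p_2/q_2 = 1103/23
  p_3/q_3 = 1151/24
  p_4/q_4 = 109297/2279
  p_5/q_5 = 110448/2303
  p_6/q_6 = 2539153/52945
q_5 = 2303 ≤ 6881 < 52945 = q_6, so the answer is 110448/2303.

110448/2303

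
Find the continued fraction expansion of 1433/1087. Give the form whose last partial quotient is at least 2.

1433 = 1×1087 + 346
1087 = 3×346 + 49
346 = 7×49 + 3
49 = 16×3 + 1
3 = 3×1 + 0  (stop)
So 1433/1087 = [1; 3, 7, 16, 3].

[1; 3, 7, 16, 3]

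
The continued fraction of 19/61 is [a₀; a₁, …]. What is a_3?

19 = 0·61 + 19   →  a_0 = 0
61 = 3·19 + 4   →  a_1 = 3
19 = 4·4 + 3   →  a_2 = 4
4 = 1·3 + 1   →  a_3 = 1

1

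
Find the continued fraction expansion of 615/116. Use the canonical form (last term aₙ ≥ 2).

[5; 3, 3, 5, 2]

615 = 5*116 + 35
116 = 3*35 + 11
35 = 3*11 + 2
11 = 5*2 + 1
2 = 2*1 + 0  (stop)
So 615/116 = [5; 3, 3, 5, 2].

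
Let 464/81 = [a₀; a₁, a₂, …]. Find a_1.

464 = 5·81 + 59   →  a_0 = 5
81 = 1·59 + 22   →  a_1 = 1

1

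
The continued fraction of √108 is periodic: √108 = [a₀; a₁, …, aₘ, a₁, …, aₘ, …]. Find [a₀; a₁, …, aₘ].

[10; 2, 1, 1, 4, 1, 1, 2, 20]

a₀ = ⌊√108⌋ = 10.
With m₀=0, d₀=1 and mₖ₊₁ = dₖaₖ − mₖ, dₖ₊₁ = (n − mₖ₊₁²)/dₖ, aₖ₊₁ = ⌊(a₀+mₖ₊₁)/dₖ₊₁⌋:
  k=1: m=10, d=8, a=2
  k=2: m=6, d=9, a=1
  k=3: m=3, d=11, a=1
  k=4: m=8, d=4, a=4
  k=5: m=8, d=11, a=1
  k=6: m=3, d=9, a=1
  k=7: m=6, d=8, a=2
  k=8: m=10, d=1, a=20
d=1 and a=2a₀=20 at k=8, so the next step gives (m, d) = (10, 8) again — its k=1 value — and the period has length 8.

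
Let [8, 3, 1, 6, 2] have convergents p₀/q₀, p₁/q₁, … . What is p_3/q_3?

Using pₖ = aₖpₖ₋₁ + pₖ₋₂, qₖ = aₖqₖ₋₁ + qₖ₋₂ (with p₋₁=1, p₋₂=0, q₋₁=0, q₋₂=1):
  k=0: a=8, p=8, q=1
  k=1: a=3, p=25, q=3
  k=2: a=1, p=33, q=4
  k=3: a=6, p=223, q=27

223/27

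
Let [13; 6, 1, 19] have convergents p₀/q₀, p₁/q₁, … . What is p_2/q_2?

Using pₖ = aₖpₖ₋₁ + pₖ₋₂, qₖ = aₖqₖ₋₁ + qₖ₋₂ (with p₋₁=1, p₋₂=0, q₋₁=0, q₋₂=1):
  k=0: a=13, p=13, q=1
  k=1: a=6, p=79, q=6
  k=2: a=1, p=92, q=7

92/7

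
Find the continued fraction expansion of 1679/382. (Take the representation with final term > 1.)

1679 = 4·382 + 151
382 = 2·151 + 80
151 = 1·80 + 71
80 = 1·71 + 9
71 = 7·9 + 8
9 = 1·8 + 1
8 = 8·1 + 0  (stop)
So 1679/382 = [4; 2, 1, 1, 7, 1, 8].

[4; 2, 1, 1, 7, 1, 8]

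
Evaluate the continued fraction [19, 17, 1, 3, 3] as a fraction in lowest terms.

4402/231

Fold from the inside: start with 3/1.
  3 + 1/3 = 10/3
  1 + 3/10 = 13/10
  17 + 10/13 = 231/13
  19 + 13/231 = 4402/231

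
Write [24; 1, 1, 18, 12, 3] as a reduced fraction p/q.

Fold from the inside: start with 3/1.
  12 + 1/3 = 37/3
  18 + 3/37 = 669/37
  1 + 37/669 = 706/669
  1 + 669/706 = 1375/706
  24 + 706/1375 = 33706/1375

33706/1375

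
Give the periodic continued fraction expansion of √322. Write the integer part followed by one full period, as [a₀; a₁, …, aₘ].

[17; 1, 16, 1, 34]

a₀ = ⌊√322⌋ = 17.
With m₀=0, d₀=1 and mₖ₊₁ = dₖaₖ − mₖ, dₖ₊₁ = (n − mₖ₊₁²)/dₖ, aₖ₊₁ = ⌊(a₀+mₖ₊₁)/dₖ₊₁⌋:
  k=1: m=17, d=33, a=1
  k=2: m=16, d=2, a=16
  k=3: m=16, d=33, a=1
  k=4: m=17, d=1, a=34
d=1 and a=2a₀=34 at k=4, so the next step gives (m, d) = (17, 33) again — its k=1 value — and the period has length 4.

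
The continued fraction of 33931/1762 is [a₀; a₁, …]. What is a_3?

33931 = 19·1762 + 453   →  a_0 = 19
1762 = 3·453 + 403   →  a_1 = 3
453 = 1·403 + 50   →  a_2 = 1
403 = 8·50 + 3   →  a_3 = 8

8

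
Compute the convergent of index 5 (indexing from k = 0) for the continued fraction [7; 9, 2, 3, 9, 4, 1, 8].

Using pₖ = aₖpₖ₋₁ + pₖ₋₂, qₖ = aₖqₖ₋₁ + qₖ₋₂ (with p₋₁=1, p₋₂=0, q₋₁=0, q₋₂=1):
  k=0: a=7, p=7, q=1
  k=1: a=9, p=64, q=9
  k=2: a=2, p=135, q=19
  k=3: a=3, p=469, q=66
  k=4: a=9, p=4356, q=613
  k=5: a=4, p=17893, q=2518

17893/2518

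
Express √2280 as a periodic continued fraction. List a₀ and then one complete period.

a₀ = ⌊√2280⌋ = 47.
With m₀=0, d₀=1 and mₖ₊₁ = dₖaₖ − mₖ, dₖ₊₁ = (n − mₖ₊₁²)/dₖ, aₖ₊₁ = ⌊(a₀+mₖ₊₁)/dₖ₊₁⌋:
  k=1: m=47, d=71, a=1
  k=2: m=24, d=24, a=2
  k=3: m=24, d=71, a=1
  k=4: m=47, d=1, a=94
d=1 and a=2a₀=94 at k=4, so the next step gives (m, d) = (47, 71) again — its k=1 value — and the period has length 4.

[47; 1, 2, 1, 94]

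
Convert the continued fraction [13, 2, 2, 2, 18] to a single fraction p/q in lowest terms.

Using pₖ = aₖpₖ₋₁ + pₖ₋₂ and qₖ = aₖqₖ₋₁ + qₖ₋₂:
  k=0: a=13, p=13, q=1
  k=1: a=2, p=27, q=2
  k=2: a=2, p=67, q=5
  k=3: a=2, p=161, q=12
  k=4: a=18, p=2965, q=221

2965/221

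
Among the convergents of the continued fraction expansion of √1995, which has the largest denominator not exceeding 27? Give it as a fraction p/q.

√1995 = [44; 1, 1, 1, 88, …] (period length 4).
Convergents:
  p_0/q_0 = 44/1
  p_1/q_1 = 45/1
  p_2/q_2 = 89/2
  p_3/q_3 = 134/3
  p_4/q_4 = 11881/266
q_3 = 3 ≤ 27 < 266 = q_4, so the answer is 134/3.

134/3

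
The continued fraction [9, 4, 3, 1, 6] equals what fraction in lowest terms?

1062/115

Using pₖ = aₖpₖ₋₁ + pₖ₋₂ and qₖ = aₖqₖ₋₁ + qₖ₋₂:
  k=0: a=9, p=9, q=1
  k=1: a=4, p=37, q=4
  k=2: a=3, p=120, q=13
  k=3: a=1, p=157, q=17
  k=4: a=6, p=1062, q=115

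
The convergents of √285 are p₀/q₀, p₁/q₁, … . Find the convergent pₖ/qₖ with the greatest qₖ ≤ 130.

√285 = [16; 1, 7, 2, 7, 1, 32, …] (period length 6).
Convergents:
  p_0/q_0 = 16/1
  p_1/q_1 = 17/1
  p_2/q_2 = 135/8
  p_3/q_3 = 287/17
  p_4/q_4 = 2144/127
  p_5/q_5 = 2431/144
q_4 = 127 ≤ 130 < 144 = q_5, so the answer is 2144/127.

2144/127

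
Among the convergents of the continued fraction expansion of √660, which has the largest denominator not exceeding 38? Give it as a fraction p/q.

√660 = [25; 1, 2, 4, 2, 1, 50, …] (period length 6).
Convergents:
  p_0/q_0 = 25/1
  p_1/q_1 = 26/1
  p_2/q_2 = 77/3
  p_3/q_3 = 334/13
  p_4/q_4 = 745/29
  p_5/q_5 = 1079/42
q_4 = 29 ≤ 38 < 42 = q_5, so the answer is 745/29.

745/29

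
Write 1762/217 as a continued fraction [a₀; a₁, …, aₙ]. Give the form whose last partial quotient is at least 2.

1762 = 8×217 + 26
217 = 8×26 + 9
26 = 2×9 + 8
9 = 1×8 + 1
8 = 8×1 + 0  (stop)
So 1762/217 = [8; 8, 2, 1, 8].

[8; 8, 2, 1, 8]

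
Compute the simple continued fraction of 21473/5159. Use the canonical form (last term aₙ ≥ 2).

21473 = 4*5159 + 837
5159 = 6*837 + 137
837 = 6*137 + 15
137 = 9*15 + 2
15 = 7*2 + 1
2 = 2*1 + 0  (stop)
So 21473/5159 = [4; 6, 6, 9, 7, 2].

[4; 6, 6, 9, 7, 2]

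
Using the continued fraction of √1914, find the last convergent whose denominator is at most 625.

√1914 = [43; 1, 2, 1, 86, …] (period length 4).
Convergents:
  p_0/q_0 = 43/1
  p_1/q_1 = 44/1
  p_2/q_2 = 131/3
  p_3/q_3 = 175/4
  p_4/q_4 = 15181/347
  p_5/q_5 = 15356/351
  p_6/q_6 = 45893/1049
q_5 = 351 ≤ 625 < 1049 = q_6, so the answer is 15356/351.

15356/351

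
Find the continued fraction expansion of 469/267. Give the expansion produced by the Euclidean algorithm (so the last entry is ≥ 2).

469 = 1·267 + 202
267 = 1·202 + 65
202 = 3·65 + 7
65 = 9·7 + 2
7 = 3·2 + 1
2 = 2·1 + 0  (stop)
So 469/267 = [1; 1, 3, 9, 3, 2].

[1; 1, 3, 9, 3, 2]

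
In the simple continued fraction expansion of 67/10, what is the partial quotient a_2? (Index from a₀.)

67 = 6·10 + 7   →  a_0 = 6
10 = 1·7 + 3   →  a_1 = 1
7 = 2·3 + 1   →  a_2 = 2

2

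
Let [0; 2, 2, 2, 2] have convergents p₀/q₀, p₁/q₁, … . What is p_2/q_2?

2/5

Using pₖ = aₖpₖ₋₁ + pₖ₋₂, qₖ = aₖqₖ₋₁ + qₖ₋₂ (with p₋₁=1, p₋₂=0, q₋₁=0, q₋₂=1):
  k=0: a=0, p=0, q=1
  k=1: a=2, p=1, q=2
  k=2: a=2, p=2, q=5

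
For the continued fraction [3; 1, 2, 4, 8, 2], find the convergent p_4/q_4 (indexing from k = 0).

395/107

Using pₖ = aₖpₖ₋₁ + pₖ₋₂, qₖ = aₖqₖ₋₁ + qₖ₋₂ (with p₋₁=1, p₋₂=0, q₋₁=0, q₋₂=1):
  k=0: a=3, p=3, q=1
  k=1: a=1, p=4, q=1
  k=2: a=2, p=11, q=3
  k=3: a=4, p=48, q=13
  k=4: a=8, p=395, q=107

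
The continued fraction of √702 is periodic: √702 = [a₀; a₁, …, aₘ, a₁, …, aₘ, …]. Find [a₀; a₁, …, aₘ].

a₀ = ⌊√702⌋ = 26.
With m₀=0, d₀=1 and mₖ₊₁ = dₖaₖ − mₖ, dₖ₊₁ = (n − mₖ₊₁²)/dₖ, aₖ₊₁ = ⌊(a₀+mₖ₊₁)/dₖ₊₁⌋:
  k=1: m=26, d=26, a=2
  k=2: m=26, d=1, a=52
d=1 and a=2a₀=52 at k=2, so the next step gives (m, d) = (26, 26) again — its k=1 value — and the period has length 2.

[26; 2, 52]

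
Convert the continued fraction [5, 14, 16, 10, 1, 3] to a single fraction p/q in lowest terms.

49347/9731

Fold from the inside: start with 3/1.
  1 + 1/3 = 4/3
  10 + 3/4 = 43/4
  16 + 4/43 = 692/43
  14 + 43/692 = 9731/692
  5 + 692/9731 = 49347/9731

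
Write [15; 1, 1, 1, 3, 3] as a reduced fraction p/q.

Fold from the inside: start with 3/1.
  3 + 1/3 = 10/3
  1 + 3/10 = 13/10
  1 + 10/13 = 23/13
  1 + 13/23 = 36/23
  15 + 23/36 = 563/36

563/36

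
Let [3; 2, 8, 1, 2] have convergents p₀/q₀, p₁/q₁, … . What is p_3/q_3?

Using pₖ = aₖpₖ₋₁ + pₖ₋₂, qₖ = aₖqₖ₋₁ + qₖ₋₂ (with p₋₁=1, p₋₂=0, q₋₁=0, q₋₂=1):
  k=0: a=3, p=3, q=1
  k=1: a=2, p=7, q=2
  k=2: a=8, p=59, q=17
  k=3: a=1, p=66, q=19

66/19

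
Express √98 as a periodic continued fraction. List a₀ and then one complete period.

a₀ = ⌊√98⌋ = 9.
With m₀=0, d₀=1 and mₖ₊₁ = dₖaₖ − mₖ, dₖ₊₁ = (n − mₖ₊₁²)/dₖ, aₖ₊₁ = ⌊(a₀+mₖ₊₁)/dₖ₊₁⌋:
  k=1: m=9, d=17, a=1
  k=2: m=8, d=2, a=8
  k=3: m=8, d=17, a=1
  k=4: m=9, d=1, a=18
d=1 and a=2a₀=18 at k=4, so the next step gives (m, d) = (9, 17) again — its k=1 value — and the period has length 4.

[9; 1, 8, 1, 18]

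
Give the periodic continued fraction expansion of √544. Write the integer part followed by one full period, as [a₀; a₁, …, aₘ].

[23; 3, 11, 3, 46]

a₀ = ⌊√544⌋ = 23.
With m₀=0, d₀=1 and mₖ₊₁ = dₖaₖ − mₖ, dₖ₊₁ = (n − mₖ₊₁²)/dₖ, aₖ₊₁ = ⌊(a₀+mₖ₊₁)/dₖ₊₁⌋:
  k=1: m=23, d=15, a=3
  k=2: m=22, d=4, a=11
  k=3: m=22, d=15, a=3
  k=4: m=23, d=1, a=46
d=1 and a=2a₀=46 at k=4, so the next step gives (m, d) = (23, 15) again — its k=1 value — and the period has length 4.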